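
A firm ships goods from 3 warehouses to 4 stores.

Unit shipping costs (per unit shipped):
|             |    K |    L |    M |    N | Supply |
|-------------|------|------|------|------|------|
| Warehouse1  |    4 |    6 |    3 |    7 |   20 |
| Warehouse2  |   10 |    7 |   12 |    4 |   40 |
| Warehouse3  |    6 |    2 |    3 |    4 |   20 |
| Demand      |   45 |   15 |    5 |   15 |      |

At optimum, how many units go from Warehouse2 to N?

The minimum-cost plan:
  Warehouse1→K: 20 units
  Warehouse2→K: 25 units
  Warehouse2→N: 15 units
  Warehouse3→L: 15 units
  Warehouse3→M: 5 units
Total cost = 435.
So Warehouse2→N carries 15 units.

15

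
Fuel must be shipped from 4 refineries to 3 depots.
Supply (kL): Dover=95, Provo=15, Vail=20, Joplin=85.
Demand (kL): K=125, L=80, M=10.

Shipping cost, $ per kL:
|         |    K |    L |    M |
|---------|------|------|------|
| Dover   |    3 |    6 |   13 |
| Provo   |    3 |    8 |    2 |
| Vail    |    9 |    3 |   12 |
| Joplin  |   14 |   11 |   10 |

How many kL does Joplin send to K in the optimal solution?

Solving gives:
  Dover to K: 95 × $3 = $285
  Provo to K: 15 × $3 = $45
  Vail to L: 20 × $3 = $60
  Joplin to K: 15 × $14 = $210
  Joplin to L: 60 × $11 = $660
  Joplin to M: 10 × $10 = $100
Total cost = $1360.
So Joplin→K carries 15 kL.

15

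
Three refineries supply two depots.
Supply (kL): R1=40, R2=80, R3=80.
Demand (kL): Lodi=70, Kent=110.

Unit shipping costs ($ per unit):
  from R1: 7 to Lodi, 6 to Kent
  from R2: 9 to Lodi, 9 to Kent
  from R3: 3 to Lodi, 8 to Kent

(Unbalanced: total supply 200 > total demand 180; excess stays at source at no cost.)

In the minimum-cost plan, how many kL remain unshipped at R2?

20

Minimum-cost shipments:
  R1→Kent: 40 × $6 = $240
  R2→Kent: 60 × $9 = $540
  R3→Lodi: 70 × $3 = $210
  R3→Kent: 10 × $8 = $80
Total cost = $1070.
R2 ships 60 of its 80, leaving 20.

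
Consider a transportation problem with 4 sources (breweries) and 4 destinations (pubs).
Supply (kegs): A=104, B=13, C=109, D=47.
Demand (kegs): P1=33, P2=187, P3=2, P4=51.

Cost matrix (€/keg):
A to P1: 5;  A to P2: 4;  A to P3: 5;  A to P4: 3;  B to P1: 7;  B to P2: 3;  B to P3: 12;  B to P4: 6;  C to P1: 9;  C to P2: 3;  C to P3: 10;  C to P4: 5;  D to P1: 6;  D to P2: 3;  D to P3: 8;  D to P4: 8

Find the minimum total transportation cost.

A cheapest plan:
  A–P1: 33 × €5 = €165
  A–P2: 18 × €4 = €72
  A–P3: 2 × €5 = €10
  A–P4: 51 × €3 = €153
  B–P2: 13 × €3 = €39
  C–P2: 109 × €3 = €327
  D–P2: 47 × €3 = €141
Total = 165 + 72 + 10 + 153 + 39 + 327 + 141 = €907.
(Supply check: A ships 104; B ships 13; C ships 109; D ships 47.)

907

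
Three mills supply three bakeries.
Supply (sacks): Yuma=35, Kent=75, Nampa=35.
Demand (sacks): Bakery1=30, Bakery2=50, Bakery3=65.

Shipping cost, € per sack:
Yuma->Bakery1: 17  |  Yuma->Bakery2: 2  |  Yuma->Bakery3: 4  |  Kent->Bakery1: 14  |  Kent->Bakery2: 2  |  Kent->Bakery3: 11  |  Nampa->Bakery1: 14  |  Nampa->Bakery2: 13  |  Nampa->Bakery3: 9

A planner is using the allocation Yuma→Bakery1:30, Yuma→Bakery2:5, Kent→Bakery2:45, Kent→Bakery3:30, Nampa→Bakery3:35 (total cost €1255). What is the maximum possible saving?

Current plan cost = 30·17 + 5·2 + 45·2 + 30·11 + 35·9 = €1255.
Optimal plan:
  Yuma to Bakery3: 35 sacks
  Kent to Bakery1: 25 sacks
  Kent to Bakery2: 50 sacks
  Nampa to Bakery1: 5 sacks
  Nampa to Bakery3: 30 sacks
Optimal cost = €930.
Saving = 1255 − 930 = €325.

325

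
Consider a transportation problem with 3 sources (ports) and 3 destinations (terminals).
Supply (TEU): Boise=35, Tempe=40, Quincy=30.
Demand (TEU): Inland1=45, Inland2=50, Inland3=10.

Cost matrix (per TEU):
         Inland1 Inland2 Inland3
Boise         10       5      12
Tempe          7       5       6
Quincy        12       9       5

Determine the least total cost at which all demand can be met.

An optimal shipping plan:
  Boise to Inland2: 35 × 5 = 175
  Tempe to Inland1: 40 × 7 = 280
  Quincy to Inland1: 5 × 12 = 60
  Quincy to Inland2: 15 × 9 = 135
  Quincy to Inland3: 10 × 5 = 50
Total = 175 + 280 + 60 + 135 + 50 = 700.

700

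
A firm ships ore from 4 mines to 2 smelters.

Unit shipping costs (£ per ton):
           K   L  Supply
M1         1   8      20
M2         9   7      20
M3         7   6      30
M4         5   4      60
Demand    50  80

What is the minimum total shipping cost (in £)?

A cheapest plan:
  M1–K: 20 tons
  M2–L: 20 tons
  M3–K: 30 tons
  M4–L: 60 tons
Total cost = £610.
(Supply check: M1 ships 20; M2 ships 20; M3 ships 30; M4 ships 60.)

610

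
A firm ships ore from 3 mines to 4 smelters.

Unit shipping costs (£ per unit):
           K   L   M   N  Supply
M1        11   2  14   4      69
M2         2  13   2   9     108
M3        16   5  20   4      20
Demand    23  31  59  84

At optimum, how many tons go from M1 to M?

0

Optimal shipments:
  M1 to L: 31 × £2 = £62
  M1 to N: 38 × £4 = £152
  M2 to K: 23 × £2 = £46
  M2 to M: 59 × £2 = £118
  M2 to N: 26 × £9 = £234
  M3 to N: 20 × £4 = £80
Total cost = £692.
The route M1→M is not used.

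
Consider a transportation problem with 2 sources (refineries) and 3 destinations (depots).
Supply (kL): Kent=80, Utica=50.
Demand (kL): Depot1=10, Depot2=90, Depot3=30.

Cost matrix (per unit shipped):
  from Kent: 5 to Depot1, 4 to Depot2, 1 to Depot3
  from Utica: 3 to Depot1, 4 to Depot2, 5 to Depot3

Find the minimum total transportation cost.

420

Optimal allocation:
  Kent to Depot2: 50 × 4 = 200
  Kent to Depot3: 30 × 1 = 30
  Utica to Depot1: 10 × 3 = 30
  Utica to Depot2: 40 × 4 = 160
Total = 200 + 30 + 30 + 160 = 420.
(Supply check: Kent ships 80; Utica ships 50.)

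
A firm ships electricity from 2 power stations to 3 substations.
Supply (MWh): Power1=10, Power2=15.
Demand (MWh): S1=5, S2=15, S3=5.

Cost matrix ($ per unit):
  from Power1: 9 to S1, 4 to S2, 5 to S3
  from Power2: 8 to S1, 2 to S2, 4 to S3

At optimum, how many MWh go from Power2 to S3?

Optimal shipments:
  Power1->S1: 5 × $9 = $45
  Power1->S3: 5 × $5 = $25
  Power2->S2: 15 × $2 = $30
Total cost = $100.
The route Power2→S3 is not used.

0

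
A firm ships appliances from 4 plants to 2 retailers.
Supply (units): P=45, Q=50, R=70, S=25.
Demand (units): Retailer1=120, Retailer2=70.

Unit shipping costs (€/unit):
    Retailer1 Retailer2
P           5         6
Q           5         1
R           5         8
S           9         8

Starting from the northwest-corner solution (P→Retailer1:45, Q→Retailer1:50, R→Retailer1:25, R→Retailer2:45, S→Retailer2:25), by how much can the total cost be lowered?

330

Current plan cost = 45·5 + 50·5 + 25·5 + 45·8 + 25·8 = €1160.
Optimal plan:
  P–Retailer1: 45 × €5 = €225
  Q–Retailer2: 50 × €1 = €50
  R–Retailer1: 70 × €5 = €350
  S–Retailer1: 5 × €9 = €45
  S–Retailer2: 20 × €8 = €160
Optimal cost = €830.
Saving = 1160 − 830 = €330.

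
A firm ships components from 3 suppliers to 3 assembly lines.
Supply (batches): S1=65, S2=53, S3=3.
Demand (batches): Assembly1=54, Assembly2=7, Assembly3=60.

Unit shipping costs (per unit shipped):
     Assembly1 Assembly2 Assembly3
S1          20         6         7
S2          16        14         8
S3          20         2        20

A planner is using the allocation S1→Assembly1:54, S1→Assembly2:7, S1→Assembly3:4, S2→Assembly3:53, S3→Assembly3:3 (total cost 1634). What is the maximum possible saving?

316

Current plan cost = 54·20 + 7·6 + 4·7 + 53·8 + 3·20 = 1634.
Optimal plan:
  S1→Assembly1: 1 batches
  S1→Assembly2: 4 batches
  S1→Assembly3: 60 batches
  S2→Assembly1: 53 batches
  S3→Assembly2: 3 batches
Optimal cost = 1318.
Saving = 1634 − 1318 = 316.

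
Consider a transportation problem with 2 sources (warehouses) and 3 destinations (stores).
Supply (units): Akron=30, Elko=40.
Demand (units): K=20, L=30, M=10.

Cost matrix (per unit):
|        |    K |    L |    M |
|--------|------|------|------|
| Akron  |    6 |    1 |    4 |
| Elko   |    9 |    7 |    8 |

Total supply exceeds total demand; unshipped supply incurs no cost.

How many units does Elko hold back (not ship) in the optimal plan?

Minimum-cost shipments:
  Akron–L: 30 units
  Elko–K: 20 units
  Elko–M: 10 units
Total cost = 290.
Elko ships 30 of its 40, leaving 10.

10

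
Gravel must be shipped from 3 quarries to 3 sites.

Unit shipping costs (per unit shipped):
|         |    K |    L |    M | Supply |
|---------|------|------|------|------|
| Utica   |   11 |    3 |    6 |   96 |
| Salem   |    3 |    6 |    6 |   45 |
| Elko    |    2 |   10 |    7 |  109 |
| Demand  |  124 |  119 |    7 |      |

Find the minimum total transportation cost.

An optimal shipping plan:
  Utica→L: 96 truckloads
  Salem→K: 15 truckloads
  Salem→L: 23 truckloads
  Salem→M: 7 truckloads
  Elko→K: 109 truckloads
Total cost = 731.

731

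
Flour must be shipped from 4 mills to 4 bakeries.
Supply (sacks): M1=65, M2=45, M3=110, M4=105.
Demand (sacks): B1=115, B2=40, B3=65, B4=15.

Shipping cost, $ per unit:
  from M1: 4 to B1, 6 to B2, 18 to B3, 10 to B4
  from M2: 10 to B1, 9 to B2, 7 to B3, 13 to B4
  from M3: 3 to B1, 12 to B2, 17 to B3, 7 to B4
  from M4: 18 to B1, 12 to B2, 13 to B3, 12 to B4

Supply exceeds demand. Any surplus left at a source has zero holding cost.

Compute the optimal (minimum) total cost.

Optimal allocation:
  M1->B1: 20 × $4 = $80
  M1->B2: 40 × $6 = $240
  M2->B3: 45 × $7 = $315
  M3->B1: 95 × $3 = $285
  M3->B4: 15 × $7 = $105
  M4->B3: 20 × $13 = $260
Total = 80 + 240 + 315 + 285 + 105 + 260 = $1285.

1285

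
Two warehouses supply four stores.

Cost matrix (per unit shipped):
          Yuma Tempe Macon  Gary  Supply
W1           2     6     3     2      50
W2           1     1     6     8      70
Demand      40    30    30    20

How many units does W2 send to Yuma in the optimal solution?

40

Solving gives:
  W1 to Macon: 30 units
  W1 to Gary: 20 units
  W2 to Yuma: 40 units
  W2 to Tempe: 30 units
Total cost = 200.
So W2→Yuma carries 40 units.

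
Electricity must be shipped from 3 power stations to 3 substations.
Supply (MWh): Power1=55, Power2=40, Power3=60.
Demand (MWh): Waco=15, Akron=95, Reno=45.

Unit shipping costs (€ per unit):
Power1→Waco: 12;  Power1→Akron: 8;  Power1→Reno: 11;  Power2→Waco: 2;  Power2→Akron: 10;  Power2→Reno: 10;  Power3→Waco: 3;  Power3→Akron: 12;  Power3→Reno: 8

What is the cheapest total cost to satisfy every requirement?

1245

One minimum-cost allocation:
  Power1->Akron: 55 × €8 = €440
  Power2->Akron: 40 × €10 = €400
  Power3->Waco: 15 × €3 = €45
  Power3->Reno: 45 × €8 = €360
Total = 440 + 400 + 45 + 360 = €1245.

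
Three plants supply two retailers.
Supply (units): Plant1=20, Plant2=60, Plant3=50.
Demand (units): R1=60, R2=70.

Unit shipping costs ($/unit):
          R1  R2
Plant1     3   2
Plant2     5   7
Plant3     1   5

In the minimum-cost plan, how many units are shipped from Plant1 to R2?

20

Optimal shipments:
  Plant1->R2: 20 × $2 = $40
  Plant2->R1: 10 × $5 = $50
  Plant2->R2: 50 × $7 = $350
  Plant3->R1: 50 × $1 = $50
Total cost = $490.
So Plant1→R2 carries 20 units.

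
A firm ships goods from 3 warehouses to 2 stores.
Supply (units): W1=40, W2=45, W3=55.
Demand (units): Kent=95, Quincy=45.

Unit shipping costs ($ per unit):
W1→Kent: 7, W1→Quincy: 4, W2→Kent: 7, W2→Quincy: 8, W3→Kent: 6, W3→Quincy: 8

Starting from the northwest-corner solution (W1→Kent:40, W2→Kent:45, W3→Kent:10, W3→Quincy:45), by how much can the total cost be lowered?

Current plan cost = 40·7 + 45·7 + 10·6 + 45·8 = $1015.
Optimal plan:
  W1→Quincy: 40 × $4 = $160
  W2→Kent: 40 × $7 = $280
  W2→Quincy: 5 × $8 = $40
  W3→Kent: 55 × $6 = $330
Optimal cost = $810.
Saving = 1015 − 810 = $205.

205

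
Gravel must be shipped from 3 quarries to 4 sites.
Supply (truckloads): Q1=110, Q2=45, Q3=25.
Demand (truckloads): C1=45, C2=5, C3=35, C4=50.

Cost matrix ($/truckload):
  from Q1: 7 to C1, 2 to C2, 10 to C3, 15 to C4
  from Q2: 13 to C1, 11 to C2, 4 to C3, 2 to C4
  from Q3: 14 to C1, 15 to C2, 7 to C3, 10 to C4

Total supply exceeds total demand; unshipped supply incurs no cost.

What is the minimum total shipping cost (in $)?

A cheapest plan:
  Q1–C1: 45 truckloads
  Q1–C2: 5 truckloads
  Q1–C3: 15 truckloads
  Q2–C4: 45 truckloads
  Q3–C3: 20 truckloads
  Q3–C4: 5 truckloads
Total cost = $755.

755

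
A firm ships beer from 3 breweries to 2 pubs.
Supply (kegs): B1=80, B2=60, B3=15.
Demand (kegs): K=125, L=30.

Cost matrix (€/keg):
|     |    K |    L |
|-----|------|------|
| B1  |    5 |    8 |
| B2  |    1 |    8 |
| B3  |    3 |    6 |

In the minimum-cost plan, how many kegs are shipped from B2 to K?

60

Solving gives:
  B1–K: 50 × €5 = €250
  B1–L: 30 × €8 = €240
  B2–K: 60 × €1 = €60
  B3–K: 15 × €3 = €45
Total cost = €595.
So B2→K carries 60 kegs.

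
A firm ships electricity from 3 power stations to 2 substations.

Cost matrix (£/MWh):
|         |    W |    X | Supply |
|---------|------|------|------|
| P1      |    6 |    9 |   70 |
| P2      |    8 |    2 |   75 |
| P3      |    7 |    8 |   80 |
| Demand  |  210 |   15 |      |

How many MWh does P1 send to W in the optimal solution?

Optimal shipments:
  P1–W: 70 MWh
  P2–W: 60 MWh
  P2–X: 15 MWh
  P3–W: 80 MWh
Total cost = £1490.
So P1→W carries 70 MWh.

70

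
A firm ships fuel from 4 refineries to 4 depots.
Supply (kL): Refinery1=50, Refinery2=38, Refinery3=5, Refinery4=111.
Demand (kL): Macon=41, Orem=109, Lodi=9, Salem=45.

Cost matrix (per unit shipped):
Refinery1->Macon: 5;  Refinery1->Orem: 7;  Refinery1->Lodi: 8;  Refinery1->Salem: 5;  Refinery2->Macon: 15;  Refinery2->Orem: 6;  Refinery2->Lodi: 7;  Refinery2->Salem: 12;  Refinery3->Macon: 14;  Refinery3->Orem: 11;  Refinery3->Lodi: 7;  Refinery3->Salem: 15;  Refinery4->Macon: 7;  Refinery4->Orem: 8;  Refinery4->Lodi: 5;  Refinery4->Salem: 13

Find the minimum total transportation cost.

One minimum-cost allocation:
  Refinery1→Macon: 5 × 5 = 25
  Refinery1→Salem: 45 × 5 = 225
  Refinery2→Orem: 38 × 6 = 228
  Refinery3→Lodi: 5 × 7 = 35
  Refinery4→Macon: 36 × 7 = 252
  Refinery4→Orem: 71 × 8 = 568
  Refinery4→Lodi: 4 × 5 = 20
Total = 25 + 225 + 228 + 35 + 252 + 568 + 20 = 1353.
(Supply check: Refinery1 ships 50; Refinery2 ships 38; Refinery3 ships 5; Refinery4 ships 111.)

1353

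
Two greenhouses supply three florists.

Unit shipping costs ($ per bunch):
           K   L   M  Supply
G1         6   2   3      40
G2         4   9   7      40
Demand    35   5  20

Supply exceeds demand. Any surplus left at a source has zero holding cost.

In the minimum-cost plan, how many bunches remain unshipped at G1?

An optimal plan:
  G1->L: 5 × $2 = $10
  G1->M: 20 × $3 = $60
  G2->K: 35 × $4 = $140
Total cost = $210.
G1 ships 25 of its 40, leaving 15.

15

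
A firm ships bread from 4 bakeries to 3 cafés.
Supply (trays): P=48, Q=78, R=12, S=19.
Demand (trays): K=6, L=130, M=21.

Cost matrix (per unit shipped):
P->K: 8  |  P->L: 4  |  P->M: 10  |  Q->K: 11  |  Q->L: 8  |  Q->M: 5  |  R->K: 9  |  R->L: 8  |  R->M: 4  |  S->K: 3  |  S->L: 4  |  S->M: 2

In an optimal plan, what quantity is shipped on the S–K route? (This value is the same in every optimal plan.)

6

Solving gives:
  P–L: 48 × 4 = 192
  Q–L: 69 × 8 = 552
  Q–M: 9 × 5 = 45
  R–M: 12 × 4 = 48
  S–K: 6 × 3 = 18
  S–L: 13 × 4 = 52
Total cost = 907.
So S→K carries 6 trays.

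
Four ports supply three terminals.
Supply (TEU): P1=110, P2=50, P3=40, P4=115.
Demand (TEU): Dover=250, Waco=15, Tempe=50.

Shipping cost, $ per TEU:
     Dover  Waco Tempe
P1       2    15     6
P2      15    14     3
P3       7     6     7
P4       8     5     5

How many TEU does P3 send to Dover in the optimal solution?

40

The minimum-cost plan:
  P1–Dover: 110 TEU
  P2–Tempe: 50 TEU
  P3–Dover: 40 TEU
  P4–Dover: 100 TEU
  P4–Waco: 15 TEU
Total cost = $1525.
So P3→Dover carries 40 TEU.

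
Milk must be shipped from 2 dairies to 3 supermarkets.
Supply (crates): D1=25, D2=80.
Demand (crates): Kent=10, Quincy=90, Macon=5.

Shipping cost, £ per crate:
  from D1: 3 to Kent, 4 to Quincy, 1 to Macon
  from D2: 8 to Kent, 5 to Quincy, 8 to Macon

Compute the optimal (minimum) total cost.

One minimum-cost allocation:
  D1→Kent: 10 × £3 = £30
  D1→Quincy: 10 × £4 = £40
  D1→Macon: 5 × £1 = £5
  D2→Quincy: 80 × £5 = £400
Total = 30 + 40 + 5 + 400 = £475.

475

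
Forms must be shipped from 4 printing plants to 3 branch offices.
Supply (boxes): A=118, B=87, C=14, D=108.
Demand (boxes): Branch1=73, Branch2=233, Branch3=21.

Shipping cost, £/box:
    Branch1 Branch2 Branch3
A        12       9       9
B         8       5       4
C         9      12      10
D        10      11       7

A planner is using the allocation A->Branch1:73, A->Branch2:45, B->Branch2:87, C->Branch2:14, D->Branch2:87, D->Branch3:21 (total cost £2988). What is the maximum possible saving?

Current plan cost = 73·12 + 45·9 + 87·5 + 14·12 + 87·11 + 21·7 = £2988.
Optimal plan:
  A→Branch2: 118 × £9 = £1062
  B→Branch2: 87 × £5 = £435
  C→Branch1: 14 × £9 = £126
  D→Branch1: 59 × £10 = £590
  D→Branch2: 28 × £11 = £308
  D→Branch3: 21 × £7 = £147
Optimal cost = £2668.
Saving = 2988 − 2668 = £320.

320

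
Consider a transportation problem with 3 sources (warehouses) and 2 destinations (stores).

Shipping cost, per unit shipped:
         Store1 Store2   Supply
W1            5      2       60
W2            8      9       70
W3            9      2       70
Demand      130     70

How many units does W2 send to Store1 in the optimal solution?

Optimal shipments:
  W1–Store1: 60 units
  W2–Store1: 70 units
  W3–Store2: 70 units
Total cost = 1000.
So W2→Store1 carries 70 units.

70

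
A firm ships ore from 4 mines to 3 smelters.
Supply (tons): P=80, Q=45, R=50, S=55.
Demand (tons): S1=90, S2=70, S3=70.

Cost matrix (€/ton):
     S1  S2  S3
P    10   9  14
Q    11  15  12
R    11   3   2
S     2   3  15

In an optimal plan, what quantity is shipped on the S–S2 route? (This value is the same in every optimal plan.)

0

Solving gives:
  P–S1: 10 tons
  P–S2: 70 tons
  Q–S1: 25 tons
  Q–S3: 20 tons
  R–S3: 50 tons
  S–S1: 55 tons
Total cost = €1455.
The route S→S2 is not used.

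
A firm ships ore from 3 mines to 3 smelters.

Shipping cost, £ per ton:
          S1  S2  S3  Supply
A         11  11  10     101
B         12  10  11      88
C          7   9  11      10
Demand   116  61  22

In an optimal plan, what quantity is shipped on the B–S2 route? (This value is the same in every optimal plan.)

61

The minimum-cost plan:
  A to S1: 79 × £11 = £869
  A to S3: 22 × £10 = £220
  B to S1: 27 × £12 = £324
  B to S2: 61 × £10 = £610
  C to S1: 10 × £7 = £70
Total cost = £2093.
So B→S2 carries 61 tons.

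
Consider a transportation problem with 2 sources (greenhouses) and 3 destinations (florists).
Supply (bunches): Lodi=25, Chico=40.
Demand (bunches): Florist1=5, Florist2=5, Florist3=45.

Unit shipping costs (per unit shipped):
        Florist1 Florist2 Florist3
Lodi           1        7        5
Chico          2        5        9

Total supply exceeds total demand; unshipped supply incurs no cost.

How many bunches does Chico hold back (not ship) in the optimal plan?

Minimum-cost shipments:
  Lodi→Florist3: 25 × 5 = 125
  Chico→Florist1: 5 × 2 = 10
  Chico→Florist2: 5 × 5 = 25
  Chico→Florist3: 20 × 9 = 180
Total cost = 340.
Chico ships 30 of its 40, leaving 10.

10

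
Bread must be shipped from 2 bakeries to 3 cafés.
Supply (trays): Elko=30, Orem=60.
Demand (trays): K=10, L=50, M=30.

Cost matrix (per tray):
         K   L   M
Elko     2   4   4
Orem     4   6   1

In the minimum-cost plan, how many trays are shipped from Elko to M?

0

Solving gives:
  Elko to L: 30 × 4 = 120
  Orem to K: 10 × 4 = 40
  Orem to L: 20 × 6 = 120
  Orem to M: 30 × 1 = 30
Total cost = 310.
The route Elko→M is not used.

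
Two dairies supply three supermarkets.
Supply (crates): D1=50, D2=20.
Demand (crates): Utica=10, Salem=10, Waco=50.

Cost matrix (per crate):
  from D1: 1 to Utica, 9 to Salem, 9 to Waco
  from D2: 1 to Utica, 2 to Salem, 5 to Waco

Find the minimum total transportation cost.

440

A cheapest plan:
  D1–Utica: 10 crates
  D1–Waco: 40 crates
  D2–Salem: 10 crates
  D2–Waco: 10 crates
Total cost = 440.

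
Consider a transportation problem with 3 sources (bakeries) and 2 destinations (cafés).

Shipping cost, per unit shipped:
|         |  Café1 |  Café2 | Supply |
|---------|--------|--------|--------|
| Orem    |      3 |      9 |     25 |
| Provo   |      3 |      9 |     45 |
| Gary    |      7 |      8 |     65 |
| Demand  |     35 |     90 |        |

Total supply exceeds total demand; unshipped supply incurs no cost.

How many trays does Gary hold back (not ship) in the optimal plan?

Minimum-cost shipments:
  Orem–Café2: 25 trays
  Provo–Café1: 35 trays
  Gary–Café2: 65 trays
Total cost = 850.
Gary ships 65 of its 65, leaving 0.

0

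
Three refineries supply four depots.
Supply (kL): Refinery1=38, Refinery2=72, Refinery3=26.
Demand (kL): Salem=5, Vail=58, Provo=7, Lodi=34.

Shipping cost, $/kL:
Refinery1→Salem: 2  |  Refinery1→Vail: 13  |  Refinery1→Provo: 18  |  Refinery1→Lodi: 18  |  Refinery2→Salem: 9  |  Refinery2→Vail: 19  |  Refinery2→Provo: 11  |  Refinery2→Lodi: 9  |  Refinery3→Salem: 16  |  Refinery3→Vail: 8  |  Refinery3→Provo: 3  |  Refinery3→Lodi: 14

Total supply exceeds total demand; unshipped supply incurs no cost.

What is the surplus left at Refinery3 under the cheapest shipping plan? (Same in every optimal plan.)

An optimal plan:
  Refinery1→Salem: 5 × $2 = $10
  Refinery1→Vail: 33 × $13 = $429
  Refinery2→Provo: 6 × $11 = $66
  Refinery2→Lodi: 34 × $9 = $306
  Refinery3→Vail: 25 × $8 = $200
  Refinery3→Provo: 1 × $3 = $3
Total cost = $1014.
Refinery3 ships 26 of its 26, leaving 0.

0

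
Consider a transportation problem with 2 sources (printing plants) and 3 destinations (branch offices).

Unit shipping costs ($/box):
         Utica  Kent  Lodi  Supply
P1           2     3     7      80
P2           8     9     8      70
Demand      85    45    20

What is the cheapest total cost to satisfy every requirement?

765

Optimal allocation:
  P1→Utica: 35 × $2 = $70
  P1→Kent: 45 × $3 = $135
  P2→Utica: 50 × $8 = $400
  P2→Lodi: 20 × $8 = $160
Total = 70 + 135 + 400 + 160 = $765.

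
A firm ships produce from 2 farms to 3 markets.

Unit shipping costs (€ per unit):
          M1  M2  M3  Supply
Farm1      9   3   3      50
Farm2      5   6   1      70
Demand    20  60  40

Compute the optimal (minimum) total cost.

A cheapest plan:
  Farm1–M2: 50 × €3 = €150
  Farm2–M1: 20 × €5 = €100
  Farm2–M2: 10 × €6 = €60
  Farm2–M3: 40 × €1 = €40
Total = 150 + 100 + 60 + 40 = €350.

350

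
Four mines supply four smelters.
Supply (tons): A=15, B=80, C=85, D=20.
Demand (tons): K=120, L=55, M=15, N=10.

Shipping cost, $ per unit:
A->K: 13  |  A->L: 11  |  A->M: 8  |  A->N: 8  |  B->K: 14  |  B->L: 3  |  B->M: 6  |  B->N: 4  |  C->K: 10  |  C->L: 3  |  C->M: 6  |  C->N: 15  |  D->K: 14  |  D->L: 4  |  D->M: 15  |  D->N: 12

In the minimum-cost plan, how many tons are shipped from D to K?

The minimum-cost plan:
  A→K: 15 × $13 = $195
  B→L: 55 × $3 = $165
  B→M: 15 × $6 = $90
  B→N: 10 × $4 = $40
  C→K: 85 × $10 = $850
  D→K: 20 × $14 = $280
Total cost = $1620.
So D→K carries 20 tons.

20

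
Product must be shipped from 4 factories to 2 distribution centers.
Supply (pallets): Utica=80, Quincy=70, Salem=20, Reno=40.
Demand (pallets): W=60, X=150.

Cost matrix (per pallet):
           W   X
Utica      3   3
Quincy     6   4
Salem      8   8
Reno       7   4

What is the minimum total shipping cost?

840

A cheapest plan:
  Utica->W: 60 × 3 = 180
  Utica->X: 20 × 3 = 60
  Quincy->X: 70 × 4 = 280
  Salem->X: 20 × 8 = 160
  Reno->X: 40 × 4 = 160
Total = 180 + 60 + 280 + 160 + 160 = 840.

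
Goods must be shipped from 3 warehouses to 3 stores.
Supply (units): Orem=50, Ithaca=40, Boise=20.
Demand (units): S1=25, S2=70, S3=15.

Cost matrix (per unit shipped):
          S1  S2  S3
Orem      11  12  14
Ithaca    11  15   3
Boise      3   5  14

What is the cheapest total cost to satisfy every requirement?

An optimal shipping plan:
  Orem to S2: 50 × 12 = 600
  Ithaca to S1: 25 × 11 = 275
  Ithaca to S3: 15 × 3 = 45
  Boise to S2: 20 × 5 = 100
Total = 600 + 275 + 45 + 100 = 1020.
(Supply check: Orem ships 50; Ithaca ships 40; Boise ships 20.)

1020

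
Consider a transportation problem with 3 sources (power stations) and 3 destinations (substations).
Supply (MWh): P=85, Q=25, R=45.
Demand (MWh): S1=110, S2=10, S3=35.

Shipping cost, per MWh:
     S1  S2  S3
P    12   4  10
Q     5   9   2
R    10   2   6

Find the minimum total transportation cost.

An optimal shipping plan:
  P->S1: 75 × 12 = 900
  P->S2: 10 × 4 = 40
  Q->S1: 25 × 5 = 125
  R->S1: 10 × 10 = 100
  R->S3: 35 × 6 = 210
Total = 900 + 40 + 125 + 100 + 210 = 1375.

1375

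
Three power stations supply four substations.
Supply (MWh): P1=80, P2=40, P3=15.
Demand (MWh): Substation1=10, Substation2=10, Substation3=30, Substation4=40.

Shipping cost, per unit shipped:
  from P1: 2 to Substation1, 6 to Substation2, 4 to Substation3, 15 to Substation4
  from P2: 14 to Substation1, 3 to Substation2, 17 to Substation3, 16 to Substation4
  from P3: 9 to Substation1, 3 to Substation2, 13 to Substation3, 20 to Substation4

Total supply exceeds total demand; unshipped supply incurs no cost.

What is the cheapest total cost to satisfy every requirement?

Optimal allocation:
  P1->Substation1: 10 × 2 = 20
  P1->Substation3: 30 × 4 = 120
  P1->Substation4: 40 × 15 = 600
  P2->Substation2: 10 × 3 = 30
Total = 20 + 120 + 600 + 30 = 770.
(Supply check: P1 ships 80; P2 ships 10; P3 ships 0.)

770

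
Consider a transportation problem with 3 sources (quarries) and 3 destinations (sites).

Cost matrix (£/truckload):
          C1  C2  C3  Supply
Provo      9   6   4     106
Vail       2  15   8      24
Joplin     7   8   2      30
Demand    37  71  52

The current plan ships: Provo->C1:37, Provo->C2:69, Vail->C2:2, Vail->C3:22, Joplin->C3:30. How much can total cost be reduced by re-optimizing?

Current plan cost = 37·9 + 69·6 + 2·15 + 22·8 + 30·2 = £1013.
Optimal plan:
  Provo->C2: 71 × £6 = £426
  Provo->C3: 35 × £4 = £140
  Vail->C1: 24 × £2 = £48
  Joplin->C1: 13 × £7 = £91
  Joplin->C3: 17 × £2 = £34
Optimal cost = £739.
Saving = 1013 − 739 = £274.

274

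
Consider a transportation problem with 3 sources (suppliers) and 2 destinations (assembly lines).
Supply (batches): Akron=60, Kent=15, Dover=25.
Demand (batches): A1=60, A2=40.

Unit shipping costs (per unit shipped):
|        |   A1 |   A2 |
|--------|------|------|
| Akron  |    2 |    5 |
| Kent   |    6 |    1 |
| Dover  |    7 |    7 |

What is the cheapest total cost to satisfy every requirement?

Optimal allocation:
  Akron->A1: 60 × 2 = 120
  Kent->A2: 15 × 1 = 15
  Dover->A2: 25 × 7 = 175
Total = 120 + 15 + 175 = 310.

310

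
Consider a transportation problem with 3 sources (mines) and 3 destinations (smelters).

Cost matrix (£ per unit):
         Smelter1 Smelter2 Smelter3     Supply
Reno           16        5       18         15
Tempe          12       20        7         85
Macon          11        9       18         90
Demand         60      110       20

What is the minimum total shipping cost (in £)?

One minimum-cost allocation:
  Reno–Smelter2: 15 × £5 = £75
  Tempe–Smelter1: 60 × £12 = £720
  Tempe–Smelter2: 5 × £20 = £100
  Tempe–Smelter3: 20 × £7 = £140
  Macon–Smelter2: 90 × £9 = £810
Total = 75 + 720 + 100 + 140 + 810 = £1845.
(Supply check: Reno ships 15; Tempe ships 85; Macon ships 90.)

1845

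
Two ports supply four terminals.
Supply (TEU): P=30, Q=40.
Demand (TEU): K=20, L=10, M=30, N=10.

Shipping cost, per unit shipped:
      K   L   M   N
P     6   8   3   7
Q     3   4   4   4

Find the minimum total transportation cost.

One minimum-cost allocation:
  P→M: 30 × 3 = 90
  Q→K: 20 × 3 = 60
  Q→L: 10 × 4 = 40
  Q→N: 10 × 4 = 40
Total = 90 + 60 + 40 + 40 = 230.
(Supply check: P ships 30; Q ships 40.)

230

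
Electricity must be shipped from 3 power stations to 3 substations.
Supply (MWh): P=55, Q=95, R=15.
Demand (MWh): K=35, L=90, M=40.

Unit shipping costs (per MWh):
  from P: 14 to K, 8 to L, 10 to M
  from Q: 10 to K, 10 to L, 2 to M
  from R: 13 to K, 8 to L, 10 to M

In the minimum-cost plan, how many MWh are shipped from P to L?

55

Solving gives:
  P→L: 55 × 8 = 440
  Q→K: 35 × 10 = 350
  Q→L: 20 × 10 = 200
  Q→M: 40 × 2 = 80
  R→L: 15 × 8 = 120
Total cost = 1190.
So P→L carries 55 MWh.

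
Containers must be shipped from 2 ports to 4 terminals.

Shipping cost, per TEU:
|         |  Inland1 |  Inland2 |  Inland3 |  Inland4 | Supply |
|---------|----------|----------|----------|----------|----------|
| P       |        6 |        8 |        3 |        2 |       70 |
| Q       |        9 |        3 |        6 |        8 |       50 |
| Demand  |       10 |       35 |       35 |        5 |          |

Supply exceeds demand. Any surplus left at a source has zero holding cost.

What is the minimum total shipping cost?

280

Optimal allocation:
  P→Inland1: 10 × 6 = 60
  P→Inland3: 35 × 3 = 105
  P→Inland4: 5 × 2 = 10
  Q→Inland2: 35 × 3 = 105
Total = 60 + 105 + 10 + 105 = 280.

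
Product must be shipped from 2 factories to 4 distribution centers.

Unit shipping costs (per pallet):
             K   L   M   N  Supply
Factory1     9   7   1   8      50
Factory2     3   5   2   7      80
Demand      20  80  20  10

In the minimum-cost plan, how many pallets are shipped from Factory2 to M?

0

Optimal shipments:
  Factory1→L: 20 pallets
  Factory1→M: 20 pallets
  Factory1→N: 10 pallets
  Factory2→K: 20 pallets
  Factory2→L: 60 pallets
Total cost = 600.
The route Factory2→M is not used.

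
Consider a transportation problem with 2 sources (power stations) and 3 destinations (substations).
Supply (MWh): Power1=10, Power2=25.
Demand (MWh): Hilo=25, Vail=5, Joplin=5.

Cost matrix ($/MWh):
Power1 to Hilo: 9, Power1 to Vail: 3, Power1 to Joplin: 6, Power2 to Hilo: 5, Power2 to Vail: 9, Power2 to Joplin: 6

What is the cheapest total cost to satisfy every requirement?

170

One minimum-cost allocation:
  Power1 to Vail: 5 × $3 = $15
  Power1 to Joplin: 5 × $6 = $30
  Power2 to Hilo: 25 × $5 = $125
Total = 15 + 30 + 125 = $170.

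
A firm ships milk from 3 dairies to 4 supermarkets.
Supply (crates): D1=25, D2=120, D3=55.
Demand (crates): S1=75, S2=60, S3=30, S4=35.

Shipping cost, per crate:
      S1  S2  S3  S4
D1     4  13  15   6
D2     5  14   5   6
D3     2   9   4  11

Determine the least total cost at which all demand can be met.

1275

One minimum-cost allocation:
  D1 to S1: 20 × 4 = 80
  D1 to S2: 5 × 13 = 65
  D2 to S1: 55 × 5 = 275
  D2 to S3: 30 × 5 = 150
  D2 to S4: 35 × 6 = 210
  D3 to S2: 55 × 9 = 495
Total = 80 + 65 + 275 + 150 + 210 + 495 = 1275.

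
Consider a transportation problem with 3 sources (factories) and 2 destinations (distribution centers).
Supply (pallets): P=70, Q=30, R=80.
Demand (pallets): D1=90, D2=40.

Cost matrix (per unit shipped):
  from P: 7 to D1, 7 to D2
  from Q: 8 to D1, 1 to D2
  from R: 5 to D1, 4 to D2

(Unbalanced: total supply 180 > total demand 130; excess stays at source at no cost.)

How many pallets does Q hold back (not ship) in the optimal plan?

0

An optimal plan:
  P–D1: 20 × 7 = 140
  Q–D2: 30 × 1 = 30
  R–D1: 70 × 5 = 350
  R–D2: 10 × 4 = 40
Total cost = 560.
Q ships 30 of its 30, leaving 0.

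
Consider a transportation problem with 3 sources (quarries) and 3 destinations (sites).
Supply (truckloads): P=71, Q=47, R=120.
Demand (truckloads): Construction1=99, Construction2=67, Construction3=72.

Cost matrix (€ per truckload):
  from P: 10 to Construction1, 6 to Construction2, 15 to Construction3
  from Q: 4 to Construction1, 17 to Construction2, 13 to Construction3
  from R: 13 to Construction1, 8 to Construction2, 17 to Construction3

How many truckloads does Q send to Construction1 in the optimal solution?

Solving gives:
  P->Construction1: 52 truckloads
  P->Construction3: 19 truckloads
  Q->Construction1: 47 truckloads
  R->Construction2: 67 truckloads
  R->Construction3: 53 truckloads
Total cost = €2430.
So Q→Construction1 carries 47 truckloads.

47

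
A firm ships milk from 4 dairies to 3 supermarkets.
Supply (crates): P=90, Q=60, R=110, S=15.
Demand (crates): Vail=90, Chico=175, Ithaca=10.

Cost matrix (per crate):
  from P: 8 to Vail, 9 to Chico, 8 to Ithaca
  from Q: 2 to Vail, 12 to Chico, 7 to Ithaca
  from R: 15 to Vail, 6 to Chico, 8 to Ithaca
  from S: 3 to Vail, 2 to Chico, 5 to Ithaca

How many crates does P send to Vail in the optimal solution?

30

Solving gives:
  P–Vail: 30 × 8 = 240
  P–Chico: 50 × 9 = 450
  P–Ithaca: 10 × 8 = 80
  Q–Vail: 60 × 2 = 120
  R–Chico: 110 × 6 = 660
  S–Chico: 15 × 2 = 30
Total cost = 1580.
So P→Vail carries 30 crates.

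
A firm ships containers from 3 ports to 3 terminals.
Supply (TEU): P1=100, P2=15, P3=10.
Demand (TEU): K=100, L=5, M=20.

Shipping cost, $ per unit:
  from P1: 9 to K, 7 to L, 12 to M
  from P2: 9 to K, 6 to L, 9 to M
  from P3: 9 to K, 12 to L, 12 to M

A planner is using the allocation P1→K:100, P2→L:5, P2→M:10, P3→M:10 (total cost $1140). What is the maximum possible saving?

10

Current plan cost = 100·9 + 5·6 + 10·9 + 10·12 = $1140.
Optimal plan:
  P1->K: 90 × $9 = $810
  P1->L: 5 × $7 = $35
  P1->M: 5 × $12 = $60
  P2->M: 15 × $9 = $135
  P3->K: 10 × $9 = $90
Optimal cost = $1130.
Saving = 1140 − 1130 = $10.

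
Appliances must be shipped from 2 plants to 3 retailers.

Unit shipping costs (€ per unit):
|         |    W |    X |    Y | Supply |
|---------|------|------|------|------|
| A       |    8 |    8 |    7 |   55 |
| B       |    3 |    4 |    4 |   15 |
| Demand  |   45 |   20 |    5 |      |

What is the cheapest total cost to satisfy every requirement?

480

A cheapest plan:
  A->W: 30 units
  A->X: 20 units
  A->Y: 5 units
  B->W: 15 units
Total cost = €480.
(Supply check: A ships 55; B ships 15.)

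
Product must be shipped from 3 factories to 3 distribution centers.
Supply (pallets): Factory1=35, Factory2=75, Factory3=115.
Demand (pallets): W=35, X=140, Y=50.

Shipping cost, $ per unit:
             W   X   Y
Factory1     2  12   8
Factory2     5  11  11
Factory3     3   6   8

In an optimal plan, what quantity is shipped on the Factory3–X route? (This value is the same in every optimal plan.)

Solving gives:
  Factory1→Y: 35 × $8 = $280
  Factory2→W: 35 × $5 = $175
  Factory2→X: 25 × $11 = $275
  Factory2→Y: 15 × $11 = $165
  Factory3→X: 115 × $6 = $690
Total cost = $1585.
So Factory3→X carries 115 pallets.

115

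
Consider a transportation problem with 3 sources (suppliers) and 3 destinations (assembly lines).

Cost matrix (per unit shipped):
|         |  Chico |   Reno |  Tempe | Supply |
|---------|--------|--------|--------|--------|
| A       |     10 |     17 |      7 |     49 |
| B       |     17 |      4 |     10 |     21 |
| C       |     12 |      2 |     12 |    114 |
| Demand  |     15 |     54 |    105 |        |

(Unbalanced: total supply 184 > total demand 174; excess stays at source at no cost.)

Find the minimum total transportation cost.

Optimal allocation:
  A->Tempe: 49 × 7 = 343
  B->Tempe: 21 × 10 = 210
  C->Chico: 15 × 12 = 180
  C->Reno: 54 × 2 = 108
  C->Tempe: 35 × 12 = 420
Total = 343 + 210 + 180 + 108 + 420 = 1261.

1261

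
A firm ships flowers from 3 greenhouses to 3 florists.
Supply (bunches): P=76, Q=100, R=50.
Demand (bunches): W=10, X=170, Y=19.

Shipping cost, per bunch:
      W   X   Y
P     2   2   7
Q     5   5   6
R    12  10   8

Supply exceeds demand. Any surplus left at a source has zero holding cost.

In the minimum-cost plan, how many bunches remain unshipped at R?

An optimal plan:
  P→X: 76 × 2 = 152
  Q→W: 10 × 5 = 50
  Q→X: 90 × 5 = 450
  R→X: 4 × 10 = 40
  R→Y: 19 × 8 = 152
Total cost = 844.
R ships 23 of its 50, leaving 27.

27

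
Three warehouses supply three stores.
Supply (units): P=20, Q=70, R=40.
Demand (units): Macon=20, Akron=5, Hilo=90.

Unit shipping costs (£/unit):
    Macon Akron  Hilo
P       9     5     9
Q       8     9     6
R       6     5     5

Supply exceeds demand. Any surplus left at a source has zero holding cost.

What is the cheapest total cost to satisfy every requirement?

665

One minimum-cost allocation:
  P to Akron: 5 × £5 = £25
  Q to Hilo: 70 × £6 = £420
  R to Macon: 20 × £6 = £120
  R to Hilo: 20 × £5 = £100
Total = 25 + 420 + 120 + 100 = £665.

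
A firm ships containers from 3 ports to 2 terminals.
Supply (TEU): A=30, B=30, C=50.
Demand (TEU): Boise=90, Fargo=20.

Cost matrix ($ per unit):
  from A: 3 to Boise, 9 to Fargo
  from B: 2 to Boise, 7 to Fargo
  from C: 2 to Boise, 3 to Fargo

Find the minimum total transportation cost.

One minimum-cost allocation:
  A to Boise: 30 × $3 = $90
  B to Boise: 30 × $2 = $60
  C to Boise: 30 × $2 = $60
  C to Fargo: 20 × $3 = $60
Total = 90 + 60 + 60 + 60 = $270.

270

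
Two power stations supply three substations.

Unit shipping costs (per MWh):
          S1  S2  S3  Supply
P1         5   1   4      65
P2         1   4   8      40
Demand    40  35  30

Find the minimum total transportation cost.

195

One minimum-cost allocation:
  P1 to S2: 35 × 1 = 35
  P1 to S3: 30 × 4 = 120
  P2 to S1: 40 × 1 = 40
Total = 35 + 120 + 40 = 195.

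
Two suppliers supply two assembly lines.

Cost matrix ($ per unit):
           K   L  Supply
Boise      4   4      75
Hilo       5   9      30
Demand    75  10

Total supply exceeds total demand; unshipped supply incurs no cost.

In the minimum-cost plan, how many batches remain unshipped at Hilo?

20

An optimal plan:
  Boise to K: 65 batches
  Boise to L: 10 batches
  Hilo to K: 10 batches
Total cost = $350.
Hilo ships 10 of its 30, leaving 20.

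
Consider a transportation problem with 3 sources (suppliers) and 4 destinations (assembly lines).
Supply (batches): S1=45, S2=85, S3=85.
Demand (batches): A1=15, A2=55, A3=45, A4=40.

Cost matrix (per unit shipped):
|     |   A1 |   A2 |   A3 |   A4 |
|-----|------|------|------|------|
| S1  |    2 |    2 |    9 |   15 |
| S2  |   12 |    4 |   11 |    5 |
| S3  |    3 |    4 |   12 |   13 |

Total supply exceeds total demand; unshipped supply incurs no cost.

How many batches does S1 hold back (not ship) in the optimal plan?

An optimal plan:
  S1->A3: 45 × 9 = 405
  S2->A2: 45 × 4 = 180
  S2->A4: 40 × 5 = 200
  S3->A1: 15 × 3 = 45
  S3->A2: 10 × 4 = 40
Total cost = 870.
S1 ships 45 of its 45, leaving 0.

0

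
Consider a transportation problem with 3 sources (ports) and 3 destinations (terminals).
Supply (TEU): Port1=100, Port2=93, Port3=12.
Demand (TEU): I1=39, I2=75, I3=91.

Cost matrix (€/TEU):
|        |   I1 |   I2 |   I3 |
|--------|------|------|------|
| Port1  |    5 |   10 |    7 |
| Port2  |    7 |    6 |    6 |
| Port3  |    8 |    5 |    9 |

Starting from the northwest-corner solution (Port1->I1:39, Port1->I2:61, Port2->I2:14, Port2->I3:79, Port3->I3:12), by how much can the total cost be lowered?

231

Current plan cost = 39·5 + 61·10 + 14·6 + 79·6 + 12·9 = €1471.
Optimal plan:
  Port1 to I1: 39 × €5 = €195
  Port1 to I3: 61 × €7 = €427
  Port2 to I2: 63 × €6 = €378
  Port2 to I3: 30 × €6 = €180
  Port3 to I2: 12 × €5 = €60
Optimal cost = €1240.
Saving = 1471 − 1240 = €231.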